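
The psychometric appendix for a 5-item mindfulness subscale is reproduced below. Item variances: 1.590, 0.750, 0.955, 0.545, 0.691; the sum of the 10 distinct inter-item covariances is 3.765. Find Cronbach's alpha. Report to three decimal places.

Cronbach's alpha = 0.780

sum of item variances = 1.590 + 0.750 + 0.955 + 0.545 + 0.691 = 4.531
Sum of distinct covariances = 3.765
Var(T) = sum of item variances + 2·Σcov = 4.531 + 2 × 3.765 = 12.061
α = (5/4)·(1 − 4.531/12.061) = 0.780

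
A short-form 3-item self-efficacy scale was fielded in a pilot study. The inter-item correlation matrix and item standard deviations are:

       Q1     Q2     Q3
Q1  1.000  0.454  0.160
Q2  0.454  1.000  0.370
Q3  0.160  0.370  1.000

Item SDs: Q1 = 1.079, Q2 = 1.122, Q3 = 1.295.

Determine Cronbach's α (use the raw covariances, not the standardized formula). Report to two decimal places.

α = 0.59

Σσ²ᵢ = 1.079² + 1.122² + 1.295² = 4.1002
Covariances σ_ij = r_ij · s_i · s_j:
  σ(Q1,Q2) = 0.454 × 1.079 × 1.122 = 0.5496
  σ(Q1,Q3) = 0.160 × 1.079 × 1.295 = 0.2236
  σ(Q2,Q3) = 0.370 × 1.122 × 1.295 = 0.5376
σ²_T = Σσ²ᵢ + 2·Σσ_ij = 4.1002 + 2 × 1.3108 = 6.7218
α = (3/2)·(1 − 4.1002/6.7218) = 0.59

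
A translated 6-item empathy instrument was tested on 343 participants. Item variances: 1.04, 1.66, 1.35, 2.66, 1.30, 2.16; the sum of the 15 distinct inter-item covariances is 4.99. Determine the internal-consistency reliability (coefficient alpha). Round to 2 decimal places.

Σσᵢ² = 1.04 + 1.66 + 1.35 + 2.66 + 1.30 + 2.16 = 10.17
Sum of distinct covariances = 4.99
Var(T) = Σσᵢ² + 2·Σcov = 10.17 + 2 × 4.99 = 20.15
α = (6/5)·(1 − 10.17/20.15) = 0.59

α = 0.59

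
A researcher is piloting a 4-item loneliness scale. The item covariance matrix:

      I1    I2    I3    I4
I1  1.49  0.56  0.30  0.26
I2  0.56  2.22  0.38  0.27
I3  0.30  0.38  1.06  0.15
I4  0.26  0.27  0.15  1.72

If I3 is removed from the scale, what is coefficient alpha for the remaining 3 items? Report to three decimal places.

coefficient alpha = 0.430

Remaining items: I1, I2, I4 (k = 3).
Σσ²ᵢ = 1.49 + 2.22 + 1.72 = 5.43
Var(T) = 5.43 + 2 × 1.09 = 7.61
α (item deleted) = (3/2)·(1 − 5.43/7.61) = 0.430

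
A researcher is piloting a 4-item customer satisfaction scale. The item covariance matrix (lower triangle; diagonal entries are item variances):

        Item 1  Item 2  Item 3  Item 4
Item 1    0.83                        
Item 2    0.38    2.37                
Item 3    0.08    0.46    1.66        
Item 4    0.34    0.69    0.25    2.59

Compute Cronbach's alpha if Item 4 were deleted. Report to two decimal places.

Remaining items: Item 1, Item 2, Item 3 (k = 3).
sum of item variances = 0.83 + 2.37 + 1.66 = 4.86
total variance = 4.86 + 2 × 0.92 = 6.70
α (item deleted) = (3/2)·(1 − 4.86/6.70) = 0.41

Cronbach's alpha = 0.41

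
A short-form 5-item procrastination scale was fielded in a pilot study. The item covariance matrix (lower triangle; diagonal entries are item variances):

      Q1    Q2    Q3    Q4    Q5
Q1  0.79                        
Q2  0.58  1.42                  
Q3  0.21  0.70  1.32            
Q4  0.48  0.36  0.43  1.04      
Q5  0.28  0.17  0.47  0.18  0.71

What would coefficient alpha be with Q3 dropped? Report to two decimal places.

Remaining items: Q1, Q2, Q4, Q5 (k = 4).
Σσᵢ² = 0.79 + 1.42 + 1.04 + 0.71 = 3.96
Var(T) = 3.96 + 2 × 2.05 = 8.06
α (item deleted) = (4/3)·(1 − 3.96/8.06) = 0.68

α = 0.68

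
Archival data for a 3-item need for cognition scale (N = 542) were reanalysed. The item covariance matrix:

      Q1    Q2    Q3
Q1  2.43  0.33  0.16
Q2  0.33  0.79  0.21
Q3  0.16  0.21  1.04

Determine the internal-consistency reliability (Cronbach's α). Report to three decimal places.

sum of item variances = 2.43 + 0.79 + 1.04 = 4.26
Sum of the distinct covariances = 0.70
Var(T) = 4.26 + 2 × 0.70 = 5.66
α = (k/(k−1))·(1 − sum of item variances/Var(T)) = (3/2)·(1 − 4.26/5.66) = 0.371

α = 0.371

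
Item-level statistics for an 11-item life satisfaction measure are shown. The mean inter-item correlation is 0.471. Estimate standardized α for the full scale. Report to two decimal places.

Standardized α = k·r̄ / (1 + (k−1)·r̄) = 11 × 0.471 / (1 + 10 × 0.471)
  = 5.1810 / 5.7100 = 0.91

standardized α = 0.91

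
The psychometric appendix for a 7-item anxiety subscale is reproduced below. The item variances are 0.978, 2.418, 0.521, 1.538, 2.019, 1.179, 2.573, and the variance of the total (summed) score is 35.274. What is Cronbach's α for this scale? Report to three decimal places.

sum of item variances = 0.978 + 2.418 + 0.521 + 1.538 + 2.019 + 1.179 + 2.573 = 11.226
α = (k/(k−1))·(1 − sum of item variances/total variance) = (7/6)·(1 − 11.226/35.274) = 0.795

Cronbach's α = 0.795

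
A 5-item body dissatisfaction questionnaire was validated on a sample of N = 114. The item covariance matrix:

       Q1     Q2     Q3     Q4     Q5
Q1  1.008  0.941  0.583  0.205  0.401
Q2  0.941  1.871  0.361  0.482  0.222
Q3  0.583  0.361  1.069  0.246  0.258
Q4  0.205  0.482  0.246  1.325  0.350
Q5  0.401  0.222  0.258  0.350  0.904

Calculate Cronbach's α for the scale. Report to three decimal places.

Cronbach's α = 0.709

Σσ²ᵢ = 1.008 + 1.871 + 1.069 + 1.325 + 0.904 = 6.177
Sum of the distinct covariances = 4.049
σ²_T = 6.177 + 2 × 4.049 = 14.275
α = (k/(k−1))·(1 − Σσ²ᵢ/σ²_T) = (5/4)·(1 − 6.177/14.275) = 0.709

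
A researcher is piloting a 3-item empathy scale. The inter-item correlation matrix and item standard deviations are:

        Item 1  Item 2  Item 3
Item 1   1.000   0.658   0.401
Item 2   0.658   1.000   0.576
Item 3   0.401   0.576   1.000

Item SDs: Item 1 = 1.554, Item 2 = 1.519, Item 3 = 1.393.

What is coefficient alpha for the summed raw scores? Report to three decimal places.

Σσ²ᵢ = 1.554² + 1.519² + 1.393² = 6.6627
Covariances σ_ij = r_ij · s_i · s_j:
  σ(Item 1,Item 2) = 0.658 × 1.554 × 1.519 = 1.5532
  σ(Item 1,Item 3) = 0.401 × 1.554 × 1.393 = 0.8681
  σ(Item 2,Item 3) = 0.576 × 1.519 × 1.393 = 1.2188
σ²_T = Σσ²ᵢ + 2·Σσ_ij = 6.6627 + 2 × 3.6401 = 13.9429
α = (3/2)·(1 − 6.6627/13.9429) = 0.783

α = 0.783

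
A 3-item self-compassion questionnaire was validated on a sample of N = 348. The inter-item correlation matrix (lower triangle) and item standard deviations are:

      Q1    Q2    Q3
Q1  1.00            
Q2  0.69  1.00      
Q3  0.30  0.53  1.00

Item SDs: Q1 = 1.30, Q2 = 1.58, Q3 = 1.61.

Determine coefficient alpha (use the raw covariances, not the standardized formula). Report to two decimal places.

coefficient alpha = 0.75

Σσ²ᵢ = 1.30² + 1.58² + 1.61² = 6.7785
Covariances σ_ij = r_ij · s_i · s_j:
  σ(Q1,Q2) = 0.69 × 1.30 × 1.58 = 1.4173
  σ(Q1,Q3) = 0.30 × 1.30 × 1.61 = 0.6279
  σ(Q2,Q3) = 0.53 × 1.58 × 1.61 = 1.3482
σ²_T = Σσ²ᵢ + 2·Σσ_ij = 6.7785 + 2 × 3.3934 = 13.5653
α = (3/2)·(1 − 6.7785/13.5653) = 0.75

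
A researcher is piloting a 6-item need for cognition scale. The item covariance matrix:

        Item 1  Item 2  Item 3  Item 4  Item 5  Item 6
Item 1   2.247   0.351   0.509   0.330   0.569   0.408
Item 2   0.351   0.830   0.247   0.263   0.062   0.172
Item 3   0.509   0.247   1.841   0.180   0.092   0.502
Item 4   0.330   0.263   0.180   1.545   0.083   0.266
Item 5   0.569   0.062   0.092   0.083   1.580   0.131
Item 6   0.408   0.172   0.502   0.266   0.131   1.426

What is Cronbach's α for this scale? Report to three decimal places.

Σσᵢ² = 2.247 + 0.830 + 1.841 + 1.545 + 1.580 + 1.426 = 9.469
Sum of off-diagonal covariances = 4.165
Var(T) = 9.469 + 2 × 4.165 = 17.799
α = (k/(k−1))·(1 − Σσᵢ²/Var(T)) = (6/5)·(1 − 9.469/17.799) = 0.562

α = 0.562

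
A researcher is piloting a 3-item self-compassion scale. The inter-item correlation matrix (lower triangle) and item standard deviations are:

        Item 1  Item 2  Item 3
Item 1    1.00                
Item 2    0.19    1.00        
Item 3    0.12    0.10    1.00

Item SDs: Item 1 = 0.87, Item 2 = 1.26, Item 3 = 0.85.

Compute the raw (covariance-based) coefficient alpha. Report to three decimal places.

Σσ²ᵢ = 0.87² + 1.26² + 0.85² = 3.0670
Covariances σ_ij = r_ij · s_i · s_j:
  σ(Item 1,Item 2) = 0.19 × 0.87 × 1.26 = 0.2083
  σ(Item 1,Item 3) = 0.12 × 0.87 × 0.85 = 0.0887
  σ(Item 2,Item 3) = 0.10 × 1.26 × 0.85 = 0.1071
σ²_T = Σσ²ᵢ + 2·Σσ_ij = 3.0670 + 2 × 0.4041 = 3.8752
α = (3/2)·(1 − 3.0670/3.8752) = 0.313

α = 0.313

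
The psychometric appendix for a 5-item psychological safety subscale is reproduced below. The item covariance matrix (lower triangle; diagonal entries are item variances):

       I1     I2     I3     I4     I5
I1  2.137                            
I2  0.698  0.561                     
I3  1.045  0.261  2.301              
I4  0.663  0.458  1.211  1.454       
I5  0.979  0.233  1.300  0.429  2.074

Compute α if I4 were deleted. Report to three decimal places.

α = 0.748

Remaining items: I1, I2, I3, I5 (k = 4).
Σσ²ᵢ = 2.137 + 0.561 + 2.301 + 2.074 = 7.073
Var(T) = 7.073 + 2 × 4.516 = 16.105
α (item deleted) = (4/3)·(1 − 7.073/16.105) = 0.748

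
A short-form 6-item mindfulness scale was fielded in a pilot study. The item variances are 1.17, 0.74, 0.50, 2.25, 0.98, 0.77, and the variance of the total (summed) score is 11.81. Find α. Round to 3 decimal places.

Σσ²ᵢ = 1.17 + 0.74 + 0.50 + 2.25 + 0.98 + 0.77 = 6.41
α = (k/(k−1))·(1 − Σσ²ᵢ/Var(T)) = (6/5)·(1 − 6.41/11.81) = 0.549

α = 0.549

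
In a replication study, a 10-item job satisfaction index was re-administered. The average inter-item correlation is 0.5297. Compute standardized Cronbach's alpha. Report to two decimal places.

standardized Cronbach's alpha = 0.92

Standardized α = k·r̄ / (1 + (k−1)·r̄) = 10 × 0.5297 / (1 + 9 × 0.5297)
  = 5.2970 / 5.7673 = 0.92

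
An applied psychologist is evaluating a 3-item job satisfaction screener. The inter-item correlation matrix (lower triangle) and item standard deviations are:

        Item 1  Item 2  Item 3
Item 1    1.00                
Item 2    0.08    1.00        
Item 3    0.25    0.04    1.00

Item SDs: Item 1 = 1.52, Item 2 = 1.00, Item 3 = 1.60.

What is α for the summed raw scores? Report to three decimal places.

Σσ²ᵢ = 1.52² + 1.00² + 1.60² = 5.8704
Covariances σ_ij = r_ij · s_i · s_j:
  σ(Item 1,Item 2) = 0.08 × 1.52 × 1.00 = 0.1216
  σ(Item 1,Item 3) = 0.25 × 1.52 × 1.60 = 0.6080
  σ(Item 2,Item 3) = 0.04 × 1.00 × 1.60 = 0.0640
σ²_T = Σσ²ᵢ + 2·Σσ_ij = 5.8704 + 2 × 0.7936 = 7.4576
α = (3/2)·(1 − 5.8704/7.4576) = 0.319

α = 0.319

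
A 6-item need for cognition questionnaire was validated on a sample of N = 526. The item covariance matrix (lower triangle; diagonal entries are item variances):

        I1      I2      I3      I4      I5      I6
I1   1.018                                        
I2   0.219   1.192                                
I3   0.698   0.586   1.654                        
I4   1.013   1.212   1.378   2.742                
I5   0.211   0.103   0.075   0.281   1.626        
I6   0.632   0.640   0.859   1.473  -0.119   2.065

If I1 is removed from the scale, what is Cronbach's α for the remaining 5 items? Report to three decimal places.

Cronbach's α = 0.729

Remaining items: I2, I3, I4, I5, I6 (k = 5).
sum of item variances = 1.192 + 1.654 + 2.742 + 1.626 + 2.065 = 9.279
σ²_T = 9.279 + 2 × 6.488 = 22.255
α (item deleted) = (5/4)·(1 − 9.279/22.255) = 0.729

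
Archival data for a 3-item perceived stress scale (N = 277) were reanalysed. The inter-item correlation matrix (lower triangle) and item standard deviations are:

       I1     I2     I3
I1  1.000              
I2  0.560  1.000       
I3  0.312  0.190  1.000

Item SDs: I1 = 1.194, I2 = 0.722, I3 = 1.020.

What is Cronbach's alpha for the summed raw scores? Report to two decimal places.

Cronbach's alpha = 0.60

Σσ²ᵢ = 1.194² + 0.722² + 1.020² = 2.9873
Covariances σ_ij = r_ij · s_i · s_j:
  σ(I1,I2) = 0.560 × 1.194 × 0.722 = 0.4828
  σ(I1,I3) = 0.312 × 1.194 × 1.020 = 0.3800
  σ(I2,I3) = 0.190 × 0.722 × 1.020 = 0.1399
σ²_T = Σσ²ᵢ + 2·Σσ_ij = 2.9873 + 2 × 1.0027 = 4.9927
α = (3/2)·(1 − 2.9873/4.9927) = 0.60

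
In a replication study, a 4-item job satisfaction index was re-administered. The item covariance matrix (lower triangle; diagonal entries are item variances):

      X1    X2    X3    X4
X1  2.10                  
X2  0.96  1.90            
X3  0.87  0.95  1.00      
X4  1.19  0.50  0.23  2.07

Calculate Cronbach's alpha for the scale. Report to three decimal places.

Cronbach's alpha = 0.761

Σσ²ᵢ = 2.10 + 1.90 + 1.00 + 2.07 = 7.07
Sum of the distinct covariances = 4.70
σ²_T = 7.07 + 2 × 4.70 = 16.47
α = (k/(k−1))·(1 − Σσ²ᵢ/σ²_T) = (4/3)·(1 − 7.07/16.47) = 0.761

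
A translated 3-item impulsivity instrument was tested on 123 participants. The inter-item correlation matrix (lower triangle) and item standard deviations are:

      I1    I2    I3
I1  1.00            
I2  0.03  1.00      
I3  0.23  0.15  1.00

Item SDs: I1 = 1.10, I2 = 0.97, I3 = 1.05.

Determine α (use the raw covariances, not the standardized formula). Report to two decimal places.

Σσ²ᵢ = 1.10² + 0.97² + 1.05² = 3.2534
Covariances σ_ij = r_ij · s_i · s_j:
  σ(I1,I2) = 0.03 × 1.10 × 0.97 = 0.0320
  σ(I1,I3) = 0.23 × 1.10 × 1.05 = 0.2657
  σ(I2,I3) = 0.15 × 0.97 × 1.05 = 0.1528
σ²_T = Σσ²ᵢ + 2·Σσ_ij = 3.2534 + 2 × 0.4505 = 4.1544
α = (3/2)·(1 − 3.2534/4.1544) = 0.33

α = 0.33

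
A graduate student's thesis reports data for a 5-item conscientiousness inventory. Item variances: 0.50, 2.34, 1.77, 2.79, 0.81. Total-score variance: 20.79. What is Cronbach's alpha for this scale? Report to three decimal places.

sum of item variances = 0.50 + 2.34 + 1.77 + 2.79 + 0.81 = 8.21
α = (k/(k−1))·(1 − sum of item variances/σ²_total) = (5/4)·(1 − 8.21/20.79) = 0.756

Cronbach's alpha = 0.756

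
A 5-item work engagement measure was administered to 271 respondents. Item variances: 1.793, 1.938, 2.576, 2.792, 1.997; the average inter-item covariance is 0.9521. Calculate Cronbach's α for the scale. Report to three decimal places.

sum of item variances = 1.793 + 1.938 + 2.576 + 2.792 + 1.997 = 11.096
Sum of the 10 distinct covariances = 10 × 0.9521 = 9.5210
Var(T) = sum of item variances + 2·Σcov = 11.096 + 2 × 9.5210 = 30.1380
α = (5/4)·(1 − 11.096/30.1380) = 0.790

α = 0.790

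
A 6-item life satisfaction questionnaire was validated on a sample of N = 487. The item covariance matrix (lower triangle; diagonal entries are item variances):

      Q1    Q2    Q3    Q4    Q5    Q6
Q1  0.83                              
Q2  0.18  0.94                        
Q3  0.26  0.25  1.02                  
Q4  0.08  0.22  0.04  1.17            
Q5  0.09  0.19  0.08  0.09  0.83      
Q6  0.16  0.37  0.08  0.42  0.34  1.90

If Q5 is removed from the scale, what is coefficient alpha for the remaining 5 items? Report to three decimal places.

Remaining items: Q1, Q2, Q3, Q4, Q6 (k = 5).
Σσᵢ² = 0.83 + 0.94 + 1.02 + 1.17 + 1.90 = 5.86
total variance = 5.86 + 2 × 2.06 = 9.98
α (item deleted) = (5/4)·(1 − 5.86/9.98) = 0.516

coefficient alpha = 0.516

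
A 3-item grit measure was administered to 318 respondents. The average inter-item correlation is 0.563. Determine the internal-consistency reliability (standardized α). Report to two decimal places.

α = 0.79

Standardized α = k·r̄ / (1 + (k−1)·r̄) = 3 × 0.563 / (1 + 2 × 0.563)
  = 1.6890 / 2.1260 = 0.79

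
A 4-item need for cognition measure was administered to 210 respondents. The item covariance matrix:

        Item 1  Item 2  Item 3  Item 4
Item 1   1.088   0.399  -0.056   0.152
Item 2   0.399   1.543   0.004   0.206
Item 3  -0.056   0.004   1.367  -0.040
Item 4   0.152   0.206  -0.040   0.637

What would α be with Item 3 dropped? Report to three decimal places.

Remaining items: Item 1, Item 2, Item 4 (k = 3).
ΣVar(i) = 1.088 + 1.543 + 0.637 = 3.268
σ²_T = 3.268 + 2 × 0.757 = 4.782
α (item deleted) = (3/2)·(1 − 3.268/4.782) = 0.475

α = 0.475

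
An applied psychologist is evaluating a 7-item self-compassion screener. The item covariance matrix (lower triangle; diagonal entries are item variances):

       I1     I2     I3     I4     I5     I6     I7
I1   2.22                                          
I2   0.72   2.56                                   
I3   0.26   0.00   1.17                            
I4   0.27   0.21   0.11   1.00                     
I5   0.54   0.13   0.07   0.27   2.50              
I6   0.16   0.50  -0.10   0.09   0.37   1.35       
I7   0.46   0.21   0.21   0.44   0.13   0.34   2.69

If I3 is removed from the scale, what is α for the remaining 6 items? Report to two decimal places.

α = 0.53

Remaining items: I1, I2, I4, I5, I6, I7 (k = 6).
Σσ²ᵢ = 2.22 + 2.56 + 1.00 + 2.50 + 1.35 + 2.69 = 12.32
Var(T) = 12.32 + 2 × 4.84 = 22.00
α (item deleted) = (6/5)·(1 − 12.32/22.00) = 0.53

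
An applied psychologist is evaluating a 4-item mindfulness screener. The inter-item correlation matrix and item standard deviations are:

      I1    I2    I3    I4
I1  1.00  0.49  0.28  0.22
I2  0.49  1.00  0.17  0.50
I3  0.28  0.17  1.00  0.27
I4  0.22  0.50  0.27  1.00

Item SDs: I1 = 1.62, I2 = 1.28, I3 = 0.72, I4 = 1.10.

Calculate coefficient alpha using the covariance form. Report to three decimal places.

Σσ²ᵢ = 1.62² + 1.28² + 0.72² + 1.10² = 5.9912
Covariances σ_ij = r_ij · s_i · s_j:
  σ(I1,I2) = 0.49 × 1.62 × 1.28 = 1.0161
  σ(I1,I3) = 0.28 × 1.62 × 0.72 = 0.3266
  σ(I1,I4) = 0.22 × 1.62 × 1.10 = 0.3920
  σ(I2,I3) = 0.17 × 1.28 × 0.72 = 0.1567
  σ(I2,I4) = 0.50 × 1.28 × 1.10 = 0.7040
  σ(I3,I4) = 0.27 × 0.72 × 1.10 = 0.2138
σ²_T = Σσ²ᵢ + 2·Σσ_ij = 5.9912 + 2 × 2.8092 = 11.6096
α = (4/3)·(1 − 5.9912/11.6096) = 0.645

α = 0.645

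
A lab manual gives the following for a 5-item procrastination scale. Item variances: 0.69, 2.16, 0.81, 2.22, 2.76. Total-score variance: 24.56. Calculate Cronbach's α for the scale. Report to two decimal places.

sum of item variances = 0.69 + 2.16 + 0.81 + 2.22 + 2.76 = 8.64
α = (k/(k−1))·(1 − sum of item variances/σ²_total) = (5/4)·(1 − 8.64/24.56) = 0.81

Cronbach's α = 0.81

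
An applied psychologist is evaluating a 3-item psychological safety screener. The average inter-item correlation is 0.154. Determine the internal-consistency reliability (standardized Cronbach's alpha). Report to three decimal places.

standardized Cronbach's alpha = 0.353

Standardized α = k·r̄ / (1 + (k−1)·r̄) = 3 × 0.154 / (1 + 2 × 0.154)
  = 0.4620 / 1.3080 = 0.353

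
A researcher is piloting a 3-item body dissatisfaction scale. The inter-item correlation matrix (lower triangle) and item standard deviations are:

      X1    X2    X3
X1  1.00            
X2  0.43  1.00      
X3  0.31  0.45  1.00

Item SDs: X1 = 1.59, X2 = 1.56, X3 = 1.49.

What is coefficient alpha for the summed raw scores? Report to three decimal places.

coefficient alpha = 0.663

Σσ²ᵢ = 1.59² + 1.56² + 1.49² = 7.1818
Covariances σ_ij = r_ij · s_i · s_j:
  σ(X1,X2) = 0.43 × 1.59 × 1.56 = 1.0666
  σ(X1,X3) = 0.31 × 1.59 × 1.49 = 0.7344
  σ(X2,X3) = 0.45 × 1.56 × 1.49 = 1.0460
σ²_T = Σσ²ᵢ + 2·Σσ_ij = 7.1818 + 2 × 2.8470 = 12.8758
α = (3/2)·(1 − 7.1818/12.8758) = 0.663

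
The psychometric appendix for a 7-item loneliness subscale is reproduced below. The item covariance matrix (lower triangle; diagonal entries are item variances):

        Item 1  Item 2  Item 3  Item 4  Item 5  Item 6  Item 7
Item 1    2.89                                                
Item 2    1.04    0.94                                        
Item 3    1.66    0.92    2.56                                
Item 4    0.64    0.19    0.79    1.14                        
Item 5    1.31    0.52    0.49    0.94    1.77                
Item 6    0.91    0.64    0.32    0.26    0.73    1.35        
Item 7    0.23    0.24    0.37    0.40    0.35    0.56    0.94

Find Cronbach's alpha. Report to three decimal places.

ΣVar(i) = 2.89 + 0.94 + 2.56 + 1.14 + 1.77 + 1.35 + 0.94 = 11.59
Sum of off-diagonal covariances = 13.51
total variance = 11.59 + 2 × 13.51 = 38.61
α = (k/(k−1))·(1 − ΣVar(i)/total variance) = (7/6)·(1 − 11.59/38.61) = 0.816

α = 0.816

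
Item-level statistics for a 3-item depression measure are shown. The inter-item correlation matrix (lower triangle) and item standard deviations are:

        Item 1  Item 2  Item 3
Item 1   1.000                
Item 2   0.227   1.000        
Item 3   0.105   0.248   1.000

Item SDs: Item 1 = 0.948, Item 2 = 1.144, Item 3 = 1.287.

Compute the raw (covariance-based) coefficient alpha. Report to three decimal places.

Σσ²ᵢ = 0.948² + 1.144² + 1.287² = 3.8638
Covariances σ_ij = r_ij · s_i · s_j:
  σ(Item 1,Item 2) = 0.227 × 0.948 × 1.144 = 0.2462
  σ(Item 1,Item 3) = 0.105 × 0.948 × 1.287 = 0.1281
  σ(Item 2,Item 3) = 0.248 × 1.144 × 1.287 = 0.3651
σ²_T = Σσ²ᵢ + 2·Σσ_ij = 3.8638 + 2 × 0.7394 = 5.3426
α = (3/2)·(1 − 3.8638/5.3426) = 0.415

coefficient alpha = 0.415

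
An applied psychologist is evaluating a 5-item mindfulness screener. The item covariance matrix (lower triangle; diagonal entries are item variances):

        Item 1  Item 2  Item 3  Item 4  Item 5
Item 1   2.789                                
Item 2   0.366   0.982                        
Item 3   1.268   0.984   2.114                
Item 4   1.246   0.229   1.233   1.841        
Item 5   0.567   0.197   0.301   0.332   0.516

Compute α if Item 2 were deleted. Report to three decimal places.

α = 0.769

Remaining items: Item 1, Item 3, Item 4, Item 5 (k = 4).
ΣVar(i) = 2.789 + 2.114 + 1.841 + 0.516 = 7.260
σ²_T = 7.260 + 2 × 4.947 = 17.154
α (item deleted) = (4/3)·(1 − 7.260/17.154) = 0.769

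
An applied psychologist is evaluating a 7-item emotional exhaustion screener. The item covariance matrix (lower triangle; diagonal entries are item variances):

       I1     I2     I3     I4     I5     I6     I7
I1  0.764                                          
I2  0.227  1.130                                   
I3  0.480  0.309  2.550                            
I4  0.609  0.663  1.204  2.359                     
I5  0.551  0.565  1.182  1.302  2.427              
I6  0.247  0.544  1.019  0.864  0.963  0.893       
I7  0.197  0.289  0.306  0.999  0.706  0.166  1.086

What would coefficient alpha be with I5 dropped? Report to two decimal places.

Remaining items: I1, I2, I3, I4, I6, I7 (k = 6).
ΣVar(i) = 0.764 + 1.130 + 2.550 + 2.359 + 0.893 + 1.086 = 8.782
σ²_T = 8.782 + 2 × 8.123 = 25.028
α (item deleted) = (6/5)·(1 − 8.782/25.028) = 0.78

α = 0.78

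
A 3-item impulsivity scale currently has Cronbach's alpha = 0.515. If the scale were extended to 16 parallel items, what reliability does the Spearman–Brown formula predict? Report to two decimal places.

predicted reliability = 0.85

Length factor m = 16/3 = 5.3333
α' = m·α / (1 + (m−1)·α)
   = 16/3 × 0.515 / (1 + (16/3 − 1) × 0.515)
   = 2.7467 / 3.2317 = 0.85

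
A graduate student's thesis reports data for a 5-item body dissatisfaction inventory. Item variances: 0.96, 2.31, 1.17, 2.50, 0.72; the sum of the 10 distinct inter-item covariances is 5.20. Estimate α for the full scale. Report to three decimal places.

Σσᵢ² = 0.96 + 2.31 + 1.17 + 2.50 + 0.72 = 7.66
Sum of distinct covariances = 5.20
σ²_T = Σσᵢ² + 2·Σcov = 7.66 + 2 × 5.20 = 18.06
α = (5/4)·(1 − 7.66/18.06) = 0.720

α = 0.720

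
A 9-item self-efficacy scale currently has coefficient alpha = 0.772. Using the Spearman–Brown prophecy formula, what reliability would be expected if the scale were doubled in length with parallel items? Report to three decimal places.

Length factor m = 2
α' = m·α / (1 + (m−1)·α)
   = 2 × 0.772 / (1 + (2 − 1) × 0.772)
   = 1.5440 / 1.7720 = 0.871

predicted reliability = 0.871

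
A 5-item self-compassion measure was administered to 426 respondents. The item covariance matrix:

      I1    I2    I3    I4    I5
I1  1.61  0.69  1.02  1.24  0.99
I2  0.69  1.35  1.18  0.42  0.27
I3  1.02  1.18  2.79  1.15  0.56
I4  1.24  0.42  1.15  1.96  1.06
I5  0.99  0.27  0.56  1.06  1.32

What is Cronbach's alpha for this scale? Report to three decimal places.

sum of item variances = 1.61 + 1.35 + 2.79 + 1.96 + 1.32 = 9.03
Σ_{i<j} σ_ij = 8.58
Var(T) = 9.03 + 2 × 8.58 = 26.19
α = (k/(k−1))·(1 − sum of item variances/Var(T)) = (5/4)·(1 − 9.03/26.19) = 0.819

Cronbach's alpha = 0.819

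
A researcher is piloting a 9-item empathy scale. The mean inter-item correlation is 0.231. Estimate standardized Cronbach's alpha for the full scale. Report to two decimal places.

Standardized α = k·r̄ / (1 + (k−1)·r̄) = 9 × 0.231 / (1 + 8 × 0.231)
  = 2.0790 / 2.8480 = 0.73

standardized Cronbach's alpha = 0.73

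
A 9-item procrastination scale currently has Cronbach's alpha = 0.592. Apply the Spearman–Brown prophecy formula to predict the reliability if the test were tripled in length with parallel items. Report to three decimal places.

Length factor m = 3
α' = m·α / (1 + (m−1)·α)
   = 3 × 0.592 / (1 + (3 − 1) × 0.592)
   = 1.7760 / 2.1840 = 0.813

predicted reliability = 0.813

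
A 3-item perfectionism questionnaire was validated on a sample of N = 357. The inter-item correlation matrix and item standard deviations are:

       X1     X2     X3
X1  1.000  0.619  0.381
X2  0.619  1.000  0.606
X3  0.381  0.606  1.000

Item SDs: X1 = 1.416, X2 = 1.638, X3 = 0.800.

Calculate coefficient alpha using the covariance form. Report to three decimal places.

coefficient alpha = 0.750

Σσ²ᵢ = 1.416² + 1.638² + 0.800² = 5.3281
Covariances σ_ij = r_ij · s_i · s_j:
  σ(X1,X2) = 0.619 × 1.416 × 1.638 = 1.4357
  σ(X1,X3) = 0.381 × 1.416 × 0.800 = 0.4316
  σ(X2,X3) = 0.606 × 1.638 × 0.800 = 0.7941
σ²_T = Σσ²ᵢ + 2·Σσ_ij = 5.3281 + 2 × 2.6614 = 10.6509
α = (3/2)·(1 − 5.3281/10.6509) = 0.750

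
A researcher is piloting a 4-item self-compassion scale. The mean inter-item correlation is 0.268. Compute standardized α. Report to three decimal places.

Standardized α = k·r̄ / (1 + (k−1)·r̄) = 4 × 0.268 / (1 + 3 × 0.268)
  = 1.0720 / 1.8040 = 0.594

standardized α = 0.594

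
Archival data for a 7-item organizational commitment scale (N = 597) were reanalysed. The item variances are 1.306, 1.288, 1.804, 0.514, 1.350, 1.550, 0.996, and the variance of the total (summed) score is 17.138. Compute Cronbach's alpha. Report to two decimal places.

Cronbach's alpha = 0.57

sum of item variances = 1.306 + 1.288 + 1.804 + 0.514 + 1.350 + 1.550 + 0.996 = 8.808
α = (k/(k−1))·(1 − sum of item variances/Var(T)) = (7/6)·(1 − 8.808/17.138) = 0.57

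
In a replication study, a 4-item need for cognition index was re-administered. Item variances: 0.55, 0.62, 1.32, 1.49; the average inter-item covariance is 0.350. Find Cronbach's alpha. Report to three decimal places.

Cronbach's alpha = 0.685

Σσᵢ² = 0.55 + 0.62 + 1.32 + 1.49 = 3.98
Sum of the 6 distinct covariances = 6 × 0.350 = 2.100
Var(T) = Σσᵢ² + 2·Σcov = 3.98 + 2 × 2.100 = 8.180
α = (4/3)·(1 − 3.98/8.180) = 0.685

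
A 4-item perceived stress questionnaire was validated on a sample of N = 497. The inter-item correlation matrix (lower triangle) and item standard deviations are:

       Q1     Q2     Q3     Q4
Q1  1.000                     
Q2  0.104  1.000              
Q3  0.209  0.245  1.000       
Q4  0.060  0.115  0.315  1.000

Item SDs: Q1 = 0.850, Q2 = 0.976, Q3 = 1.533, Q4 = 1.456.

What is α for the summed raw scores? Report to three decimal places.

Σσ²ᵢ = 0.850² + 0.976² + 1.533² + 1.456² = 6.1451
Covariances σ_ij = r_ij · s_i · s_j:
  σ(Q1,Q2) = 0.104 × 0.850 × 0.976 = 0.0863
  σ(Q1,Q3) = 0.209 × 0.850 × 1.533 = 0.2723
  σ(Q1,Q4) = 0.060 × 0.850 × 1.456 = 0.0743
  σ(Q2,Q3) = 0.245 × 0.976 × 1.533 = 0.3666
  σ(Q2,Q4) = 0.115 × 0.976 × 1.456 = 0.1634
  σ(Q3,Q4) = 0.315 × 1.533 × 1.456 = 0.7031
σ²_T = Σσ²ᵢ + 2·Σσ_ij = 6.1451 + 2 × 1.6660 = 9.4771
α = (4/3)·(1 − 6.1451/9.4771) = 0.469

α = 0.469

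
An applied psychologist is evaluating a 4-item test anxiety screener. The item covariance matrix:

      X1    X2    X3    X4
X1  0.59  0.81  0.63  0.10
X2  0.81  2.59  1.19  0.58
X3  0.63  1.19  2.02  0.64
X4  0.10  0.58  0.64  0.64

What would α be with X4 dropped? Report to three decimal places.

α = 0.754

Remaining items: X1, X2, X3 (k = 3).
Σσᵢ² = 0.59 + 2.59 + 2.02 = 5.20
σ²_total = 5.20 + 2 × 2.63 = 10.46
α (item deleted) = (3/2)·(1 − 5.20/10.46) = 0.754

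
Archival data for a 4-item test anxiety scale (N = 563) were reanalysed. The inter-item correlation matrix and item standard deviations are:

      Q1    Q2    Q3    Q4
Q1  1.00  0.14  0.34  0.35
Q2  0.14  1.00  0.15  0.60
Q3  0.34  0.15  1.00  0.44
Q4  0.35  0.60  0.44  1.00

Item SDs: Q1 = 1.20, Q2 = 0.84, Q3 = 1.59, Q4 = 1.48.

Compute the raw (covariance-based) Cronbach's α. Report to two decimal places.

Σσ²ᵢ = 1.20² + 0.84² + 1.59² + 1.48² = 6.8641
Covariances σ_ij = r_ij · s_i · s_j:
  σ(Q1,Q2) = 0.14 × 1.20 × 0.84 = 0.1411
  σ(Q1,Q3) = 0.34 × 1.20 × 1.59 = 0.6487
  σ(Q1,Q4) = 0.35 × 1.20 × 1.48 = 0.6216
  σ(Q2,Q3) = 0.15 × 0.84 × 1.59 = 0.2003
  σ(Q2,Q4) = 0.60 × 0.84 × 1.48 = 0.7459
  σ(Q3,Q4) = 0.44 × 1.59 × 1.48 = 1.0354
σ²_T = Σσ²ᵢ + 2·Σσ_ij = 6.8641 + 2 × 3.3930 = 13.6501
α = (4/3)·(1 − 6.8641/13.6501) = 0.66

α = 0.66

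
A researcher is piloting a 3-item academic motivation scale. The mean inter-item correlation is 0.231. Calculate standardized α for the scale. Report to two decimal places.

Standardized α = k·r̄ / (1 + (k−1)·r̄) = 3 × 0.231 / (1 + 2 × 0.231)
  = 0.6930 / 1.4620 = 0.47

standardized α = 0.47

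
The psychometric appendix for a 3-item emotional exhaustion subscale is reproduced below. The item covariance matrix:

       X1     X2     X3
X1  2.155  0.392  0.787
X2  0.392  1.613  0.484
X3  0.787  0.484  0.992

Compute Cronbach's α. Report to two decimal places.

Cronbach's α = 0.62

Σσ²ᵢ = 2.155 + 1.613 + 0.992 = 4.760
Σ_{i<j} σ_ij = 1.663
total variance = 4.760 + 2 × 1.663 = 8.086
α = (k/(k−1))·(1 − Σσ²ᵢ/total variance) = (3/2)·(1 − 4.760/8.086) = 0.62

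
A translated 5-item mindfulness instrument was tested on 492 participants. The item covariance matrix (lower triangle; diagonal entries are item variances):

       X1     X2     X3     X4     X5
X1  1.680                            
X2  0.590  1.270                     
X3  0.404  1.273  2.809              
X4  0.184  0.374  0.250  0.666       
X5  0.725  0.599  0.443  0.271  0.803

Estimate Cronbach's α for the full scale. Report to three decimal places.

sum of item variances = 1.680 + 1.270 + 2.809 + 0.666 + 0.803 = 7.228
Σ_{i<j} σ_ij = 5.113
σ²_total = 7.228 + 2 × 5.113 = 17.454
α = (k/(k−1))·(1 − sum of item variances/σ²_total) = (5/4)·(1 − 7.228/17.454) = 0.732

α = 0.732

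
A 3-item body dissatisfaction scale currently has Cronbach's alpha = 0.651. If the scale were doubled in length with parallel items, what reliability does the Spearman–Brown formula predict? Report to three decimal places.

predicted reliability = 0.789

Length factor m = 2
α' = m·α / (1 + (m−1)·α)
   = 2 × 0.651 / (1 + (2 − 1) × 0.651)
   = 1.3020 / 1.6510 = 0.789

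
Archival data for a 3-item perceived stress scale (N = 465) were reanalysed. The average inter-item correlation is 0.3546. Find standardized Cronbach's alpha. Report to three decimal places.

Standardized α = k·r̄ / (1 + (k−1)·r̄) = 3 × 0.3546 / (1 + 2 × 0.3546)
  = 1.0638 / 1.7092 = 0.622

α = 0.622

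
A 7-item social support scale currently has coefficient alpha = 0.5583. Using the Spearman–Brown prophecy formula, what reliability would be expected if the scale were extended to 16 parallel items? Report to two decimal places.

Length factor m = 16/7 = 2.2857
α' = m·α / (1 + (m−1)·α)
   = 16/7 × 0.5583 / (1 + (16/7 − 1) × 0.5583)
   = 1.2761 / 1.7178 = 0.74

predicted reliability = 0.74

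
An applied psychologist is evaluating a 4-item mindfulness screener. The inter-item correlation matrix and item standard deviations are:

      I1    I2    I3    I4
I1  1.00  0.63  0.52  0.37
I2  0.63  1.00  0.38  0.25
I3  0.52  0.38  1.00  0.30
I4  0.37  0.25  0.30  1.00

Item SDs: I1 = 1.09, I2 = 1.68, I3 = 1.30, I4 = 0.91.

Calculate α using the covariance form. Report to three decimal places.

Σσ²ᵢ = 1.09² + 1.68² + 1.30² + 0.91² = 6.5286
Covariances σ_ij = r_ij · s_i · s_j:
  σ(I1,I2) = 0.63 × 1.09 × 1.68 = 1.1537
  σ(I1,I3) = 0.52 × 1.09 × 1.30 = 0.7368
  σ(I1,I4) = 0.37 × 1.09 × 0.91 = 0.3670
  σ(I2,I3) = 0.38 × 1.68 × 1.30 = 0.8299
  σ(I2,I4) = 0.25 × 1.68 × 0.91 = 0.3822
  σ(I3,I4) = 0.30 × 1.30 × 0.91 = 0.3549
σ²_T = Σσ²ᵢ + 2·Σσ_ij = 6.5286 + 2 × 3.8245 = 14.1776
α = (4/3)·(1 − 6.5286/14.1776) = 0.719

α = 0.719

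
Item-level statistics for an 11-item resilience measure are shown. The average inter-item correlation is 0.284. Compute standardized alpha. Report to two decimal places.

α = 0.81

Standardized α = k·r̄ / (1 + (k−1)·r̄) = 11 × 0.284 / (1 + 10 × 0.284)
  = 3.1240 / 3.8400 = 0.81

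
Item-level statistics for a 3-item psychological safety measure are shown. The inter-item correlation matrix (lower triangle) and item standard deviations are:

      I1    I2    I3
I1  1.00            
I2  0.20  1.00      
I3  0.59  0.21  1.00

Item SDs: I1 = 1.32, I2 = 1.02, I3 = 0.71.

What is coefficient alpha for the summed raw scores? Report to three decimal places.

coefficient alpha = 0.558

Σσ²ᵢ = 1.32² + 1.02² + 0.71² = 3.2869
Covariances σ_ij = r_ij · s_i · s_j:
  σ(I1,I2) = 0.20 × 1.32 × 1.02 = 0.2693
  σ(I1,I3) = 0.59 × 1.32 × 0.71 = 0.5529
  σ(I2,I3) = 0.21 × 1.02 × 0.71 = 0.1521
σ²_T = Σσ²ᵢ + 2·Σσ_ij = 3.2869 + 2 × 0.9743 = 5.2355
α = (3/2)·(1 − 3.2869/5.2355) = 0.558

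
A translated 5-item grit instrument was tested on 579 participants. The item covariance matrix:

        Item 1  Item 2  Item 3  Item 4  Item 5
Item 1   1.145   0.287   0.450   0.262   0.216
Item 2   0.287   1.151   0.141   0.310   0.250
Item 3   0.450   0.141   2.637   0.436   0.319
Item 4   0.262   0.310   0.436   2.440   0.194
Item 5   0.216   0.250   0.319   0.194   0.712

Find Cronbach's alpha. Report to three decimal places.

Cronbach's alpha = 0.518

ΣVar(i) = 1.145 + 1.151 + 2.637 + 2.440 + 0.712 = 8.085
Σ_{i<j} σ_ij = 2.865
σ²_T = 8.085 + 2 × 2.865 = 13.815
α = (k/(k−1))·(1 − ΣVar(i)/σ²_T) = (5/4)·(1 − 8.085/13.815) = 0.518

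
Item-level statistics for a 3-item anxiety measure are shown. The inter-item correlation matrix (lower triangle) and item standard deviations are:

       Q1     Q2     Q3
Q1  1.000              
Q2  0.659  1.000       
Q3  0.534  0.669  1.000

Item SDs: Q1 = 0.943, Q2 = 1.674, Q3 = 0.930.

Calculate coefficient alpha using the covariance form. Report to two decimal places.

coefficient alpha = 0.79

Σσ²ᵢ = 0.943² + 1.674² + 0.930² = 4.5564
Covariances σ_ij = r_ij · s_i · s_j:
  σ(Q1,Q2) = 0.659 × 0.943 × 1.674 = 1.0403
  σ(Q1,Q3) = 0.534 × 0.943 × 0.930 = 0.4683
  σ(Q2,Q3) = 0.669 × 1.674 × 0.930 = 1.0415
σ²_T = Σσ²ᵢ + 2·Σσ_ij = 4.5564 + 2 × 2.5501 = 9.6566
α = (3/2)·(1 − 4.5564/9.6566) = 0.79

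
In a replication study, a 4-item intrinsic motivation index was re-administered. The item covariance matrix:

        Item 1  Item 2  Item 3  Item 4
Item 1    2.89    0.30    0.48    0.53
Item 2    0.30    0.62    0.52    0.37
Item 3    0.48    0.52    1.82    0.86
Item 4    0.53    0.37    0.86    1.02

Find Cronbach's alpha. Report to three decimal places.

Σσᵢ² = 2.89 + 0.62 + 1.82 + 1.02 = 6.35
Sum of the distinct covariances = 3.06
total variance = 6.35 + 2 × 3.06 = 12.47
α = (k/(k−1))·(1 − Σσᵢ²/total variance) = (4/3)·(1 − 6.35/12.47) = 0.654

α = 0.654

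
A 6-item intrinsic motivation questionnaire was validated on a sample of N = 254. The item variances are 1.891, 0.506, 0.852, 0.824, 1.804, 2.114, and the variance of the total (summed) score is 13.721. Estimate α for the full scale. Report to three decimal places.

α = 0.501

Σσᵢ² = 1.891 + 0.506 + 0.852 + 0.824 + 1.804 + 2.114 = 7.991
α = (k/(k−1))·(1 − Σσᵢ²/σ²_total) = (6/5)·(1 − 7.991/13.721) = 0.501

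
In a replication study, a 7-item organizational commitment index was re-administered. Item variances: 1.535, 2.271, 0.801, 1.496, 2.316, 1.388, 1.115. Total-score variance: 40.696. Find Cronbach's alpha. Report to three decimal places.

Cronbach's alpha = 0.854

sum of item variances = 1.535 + 2.271 + 0.801 + 1.496 + 2.316 + 1.388 + 1.115 = 10.922
α = (k/(k−1))·(1 − sum of item variances/σ²_total) = (7/6)·(1 − 10.922/40.696) = 0.854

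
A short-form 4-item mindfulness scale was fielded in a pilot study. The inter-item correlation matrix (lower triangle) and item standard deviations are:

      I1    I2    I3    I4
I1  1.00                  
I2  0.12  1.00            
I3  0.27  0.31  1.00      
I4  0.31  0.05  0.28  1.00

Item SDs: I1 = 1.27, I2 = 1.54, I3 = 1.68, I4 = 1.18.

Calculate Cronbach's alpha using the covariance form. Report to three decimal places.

α = 0.532

Σσ²ᵢ = 1.27² + 1.54² + 1.68² + 1.18² = 8.1993
Covariances σ_ij = r_ij · s_i · s_j:
  σ(I1,I2) = 0.12 × 1.27 × 1.54 = 0.2347
  σ(I1,I3) = 0.27 × 1.27 × 1.68 = 0.5761
  σ(I1,I4) = 0.31 × 1.27 × 1.18 = 0.4646
  σ(I2,I3) = 0.31 × 1.54 × 1.68 = 0.8020
  σ(I2,I4) = 0.05 × 1.54 × 1.18 = 0.0909
  σ(I3,I4) = 0.28 × 1.68 × 1.18 = 0.5551
σ²_T = Σσ²ᵢ + 2·Σσ_ij = 8.1993 + 2 × 2.7234 = 13.6461
α = (4/3)·(1 − 8.1993/13.6461) = 0.532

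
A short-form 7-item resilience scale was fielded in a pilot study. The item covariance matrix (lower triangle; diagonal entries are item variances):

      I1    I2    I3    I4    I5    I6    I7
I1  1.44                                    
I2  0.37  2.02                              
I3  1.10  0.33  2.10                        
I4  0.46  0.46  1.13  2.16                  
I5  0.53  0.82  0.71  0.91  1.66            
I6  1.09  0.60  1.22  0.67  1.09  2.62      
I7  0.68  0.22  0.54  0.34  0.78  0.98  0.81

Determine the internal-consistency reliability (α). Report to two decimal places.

sum of item variances = 1.44 + 2.02 + 2.10 + 2.16 + 1.66 + 2.62 + 0.81 = 12.81
Σ_{i<j} σ_ij = 15.03
σ²_total = 12.81 + 2 × 15.03 = 42.87
α = (k/(k−1))·(1 − sum of item variances/σ²_total) = (7/6)·(1 − 12.81/42.87) = 0.82

α = 0.82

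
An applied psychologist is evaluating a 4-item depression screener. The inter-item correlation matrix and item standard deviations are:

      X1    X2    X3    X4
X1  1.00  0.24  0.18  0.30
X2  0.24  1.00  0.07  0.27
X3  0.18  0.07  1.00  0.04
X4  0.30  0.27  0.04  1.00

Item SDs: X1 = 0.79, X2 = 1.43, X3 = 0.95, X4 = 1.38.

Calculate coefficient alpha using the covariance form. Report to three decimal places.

Σσ²ᵢ = 0.79² + 1.43² + 0.95² + 1.38² = 5.4759
Covariances σ_ij = r_ij · s_i · s_j:
  σ(X1,X2) = 0.24 × 0.79 × 1.43 = 0.2711
  σ(X1,X3) = 0.18 × 0.79 × 0.95 = 0.1351
  σ(X1,X4) = 0.30 × 0.79 × 1.38 = 0.3271
  σ(X2,X3) = 0.07 × 1.43 × 0.95 = 0.0951
  σ(X2,X4) = 0.27 × 1.43 × 1.38 = 0.5328
  σ(X3,X4) = 0.04 × 0.95 × 1.38 = 0.0524
σ²_T = Σσ²ᵢ + 2·Σσ_ij = 5.4759 + 2 × 1.4136 = 8.3031
α = (4/3)·(1 − 5.4759/8.3031) = 0.454

α = 0.454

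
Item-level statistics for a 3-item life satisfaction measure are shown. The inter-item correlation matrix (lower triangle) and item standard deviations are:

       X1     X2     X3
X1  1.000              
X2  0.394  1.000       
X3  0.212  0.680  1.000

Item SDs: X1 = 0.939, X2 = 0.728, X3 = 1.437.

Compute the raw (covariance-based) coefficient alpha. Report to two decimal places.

Σσ²ᵢ = 0.939² + 0.728² + 1.437² = 3.4767
Covariances σ_ij = r_ij · s_i · s_j:
  σ(X1,X2) = 0.394 × 0.939 × 0.728 = 0.2693
  σ(X1,X3) = 0.212 × 0.939 × 1.437 = 0.2861
  σ(X2,X3) = 0.680 × 0.728 × 1.437 = 0.7114
σ²_T = Σσ²ᵢ + 2·Σσ_ij = 3.4767 + 2 × 1.2668 = 6.0103
α = (3/2)·(1 − 3.4767/6.0103) = 0.63

coefficient alpha = 0.63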